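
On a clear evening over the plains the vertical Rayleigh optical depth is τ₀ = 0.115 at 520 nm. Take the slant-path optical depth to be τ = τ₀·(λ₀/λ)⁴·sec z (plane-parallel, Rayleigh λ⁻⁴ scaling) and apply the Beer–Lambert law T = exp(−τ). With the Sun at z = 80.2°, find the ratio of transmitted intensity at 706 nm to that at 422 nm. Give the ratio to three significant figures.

3.89

Airmass: sec 80.2° = 5.8751.
τ(706 nm) = 0.115 × (520/706)⁴ × 5.8751 = 0.115 × 0.2943 × 5.8751 = 0.1988.
τ(422 nm) = 0.115 × (520/422)⁴ × 5.8751 = 0.115 × 2.3055 × 5.8751 = 1.5577.
T(706)/T(422) = exp(τ_B − τ_A) = exp(1.3588) = 3.8917.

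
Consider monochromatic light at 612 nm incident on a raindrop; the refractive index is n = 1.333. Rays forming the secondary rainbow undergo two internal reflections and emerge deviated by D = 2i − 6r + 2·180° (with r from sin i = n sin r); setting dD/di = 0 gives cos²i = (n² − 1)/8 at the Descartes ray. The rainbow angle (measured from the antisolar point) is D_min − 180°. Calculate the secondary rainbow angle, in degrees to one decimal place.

cos²i = (1.77689 − 1)/8 = 0.09711; i = arccos(0.31163) = 71.843°.
sin r = sin 71.843°/1.333 = 0.71283; r = 45.466°.
D_min = 2·71.843° − 6·45.466° + 360° = 230.891°.
Rainbow angle = D_min − 180° = 50.891°.

50.9°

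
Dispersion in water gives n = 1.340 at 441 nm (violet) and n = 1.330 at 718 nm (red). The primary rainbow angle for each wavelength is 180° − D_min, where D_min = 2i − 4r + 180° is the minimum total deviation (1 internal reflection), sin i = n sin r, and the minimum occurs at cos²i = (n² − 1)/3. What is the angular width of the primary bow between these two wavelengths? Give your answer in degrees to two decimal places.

At 441 nm (n = 1.340): cos²i = 0.26520 → i = 59.004°, r = 39.770°, D_min = 138.929°, rainbow angle = 41.071°.
At 718 nm (n = 1.330): cos²i = 0.25630 → i = 59.585°, r = 40.422°, D_min = 137.484°, rainbow angle = 42.516°.
Angular width = |41.071° − 42.516°| = 1.445°.

1.45°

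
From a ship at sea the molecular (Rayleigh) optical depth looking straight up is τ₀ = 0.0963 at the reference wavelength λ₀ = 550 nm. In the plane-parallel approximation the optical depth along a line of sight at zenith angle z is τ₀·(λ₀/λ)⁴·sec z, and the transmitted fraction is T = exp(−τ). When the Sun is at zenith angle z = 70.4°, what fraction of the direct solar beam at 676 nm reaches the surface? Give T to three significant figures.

sec 70.4° = 2.9811.
τ = 0.0963 × (550/676)⁴ × 2.9811 = 0.0963 × 0.4382 × 2.9811 = 0.1258.
T = exp(−0.1258) = 0.8818.

0.882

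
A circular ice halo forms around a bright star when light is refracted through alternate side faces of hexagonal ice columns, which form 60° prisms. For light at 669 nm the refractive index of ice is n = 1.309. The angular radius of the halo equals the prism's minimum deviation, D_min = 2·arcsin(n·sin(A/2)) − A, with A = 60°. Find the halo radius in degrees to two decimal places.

n·sin(A/2) = 1.309 × sin 30° = 1.309 × 0.5000 = 0.6545.
D_min = 2·arcsin(0.6545) − 60° = 2 × 40.882° − 60° = 21.763°.

21.76°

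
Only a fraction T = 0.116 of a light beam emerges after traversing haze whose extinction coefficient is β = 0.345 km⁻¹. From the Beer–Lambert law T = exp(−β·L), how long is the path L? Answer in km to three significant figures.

6.24 km

Beer–Lambert: T = exp(−βL) ⇒ L = −ln(T)/β = −ln(0.116)/0.345 = 2.1542/0.345 = 6.244 km.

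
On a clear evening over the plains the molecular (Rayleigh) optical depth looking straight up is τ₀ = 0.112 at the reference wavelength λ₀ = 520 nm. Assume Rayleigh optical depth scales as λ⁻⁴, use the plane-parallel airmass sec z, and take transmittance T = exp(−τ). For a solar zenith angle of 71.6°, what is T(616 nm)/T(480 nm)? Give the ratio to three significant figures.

Airmass: sec 71.6° = 3.1681.
τ(616 nm) = 0.112 × (520/616)⁴ × 3.1681 = 0.112 × 0.5078 × 3.1681 = 0.1802.
τ(480 nm) = 0.112 × (520/480)⁴ × 3.1681 = 0.112 × 1.3774 × 3.1681 = 0.4887.
T(616)/T(480) = exp(τ_B − τ_A) = exp(0.3085) = 1.3614.

1.36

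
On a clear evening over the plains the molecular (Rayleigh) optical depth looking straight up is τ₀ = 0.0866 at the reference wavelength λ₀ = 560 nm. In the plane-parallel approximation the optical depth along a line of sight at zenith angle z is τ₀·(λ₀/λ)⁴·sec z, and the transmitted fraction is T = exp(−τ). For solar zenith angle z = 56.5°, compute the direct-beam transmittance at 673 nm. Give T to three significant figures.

0.928

sec 56.5° = 1.8118.
τ = 0.0866 × (560/673)⁴ × 1.8118 = 0.0866 × 0.4794 × 1.8118 = 0.0752.
T = exp(−0.0752) = 0.9275.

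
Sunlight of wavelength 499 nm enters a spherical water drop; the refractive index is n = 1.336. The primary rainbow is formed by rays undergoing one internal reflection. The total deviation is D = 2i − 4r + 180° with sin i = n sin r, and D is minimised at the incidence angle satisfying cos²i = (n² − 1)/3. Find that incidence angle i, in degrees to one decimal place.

59.2°

cos²i = (1.336² − 1)/3 = (1.78490 − 1)/3 = 0.26163.
cos i = 0.51150, so i = 59.236°.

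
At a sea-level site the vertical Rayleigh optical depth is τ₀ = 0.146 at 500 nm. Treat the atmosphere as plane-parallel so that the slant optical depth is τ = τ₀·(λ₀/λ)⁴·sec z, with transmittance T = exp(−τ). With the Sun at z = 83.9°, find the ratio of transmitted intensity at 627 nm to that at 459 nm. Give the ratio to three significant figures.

3.97

Airmass: sec 83.9° = 9.4105.
τ(627 nm) = 0.146 × (500/627)⁴ × 9.4105 = 0.146 × 0.4044 × 9.4105 = 0.5556.
τ(459 nm) = 0.146 × (500/459)⁴ × 9.4105 = 0.146 × 1.4081 × 9.4105 = 1.9346.
T(627)/T(459) = exp(τ_B − τ_A) = exp(1.3790) = 3.9709.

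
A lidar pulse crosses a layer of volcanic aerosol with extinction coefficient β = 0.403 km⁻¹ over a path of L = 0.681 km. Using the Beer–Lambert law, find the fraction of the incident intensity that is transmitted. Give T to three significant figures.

0.760

τ = β·L = 0.403 × 0.681 = 0.2744.
T = exp(−0.2744) = 0.7600.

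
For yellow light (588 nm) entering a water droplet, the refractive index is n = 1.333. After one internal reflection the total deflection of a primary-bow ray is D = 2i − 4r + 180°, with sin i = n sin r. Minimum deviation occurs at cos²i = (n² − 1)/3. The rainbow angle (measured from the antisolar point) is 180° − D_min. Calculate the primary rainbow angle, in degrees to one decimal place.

42.1°

cos²i = (1.77689 − 1)/3 = 0.25896; i = arccos(0.50888) = 59.410°.
sin r = sin 59.410°/1.333 = 0.64579; r = 40.225°.
D_min = 2·59.410° − 4·40.225° + 180° = 137.922°.
Rainbow angle = 180° − D_min = 42.078°.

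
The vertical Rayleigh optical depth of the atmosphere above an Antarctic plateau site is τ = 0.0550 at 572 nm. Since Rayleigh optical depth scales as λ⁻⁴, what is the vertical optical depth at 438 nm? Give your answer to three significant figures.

τ(438 nm) = τ(572 nm) × (572/438)⁴ = 0.0550 × (1.3059)⁴ = 0.0550 × 2.9086 = 0.1600.

0.160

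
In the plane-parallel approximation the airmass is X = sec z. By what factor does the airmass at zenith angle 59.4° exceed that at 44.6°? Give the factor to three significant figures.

X(59.4°)/X(44.6°) = sec 59.4° / sec 44.6° = cos 44.6° / cos 59.4° = 0.7120/0.5090 = 1.3988.

1.40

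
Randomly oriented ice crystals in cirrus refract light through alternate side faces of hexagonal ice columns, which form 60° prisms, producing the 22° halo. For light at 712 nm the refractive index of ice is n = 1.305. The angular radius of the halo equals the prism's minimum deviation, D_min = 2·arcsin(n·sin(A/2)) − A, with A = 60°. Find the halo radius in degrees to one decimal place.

21.5°

n·sin(A/2) = 1.305 × sin 30° = 1.305 × 0.5000 = 0.6525.
D_min = 2·arcsin(0.6525) − 60° = 2 × 40.730° − 60° = 21.461°.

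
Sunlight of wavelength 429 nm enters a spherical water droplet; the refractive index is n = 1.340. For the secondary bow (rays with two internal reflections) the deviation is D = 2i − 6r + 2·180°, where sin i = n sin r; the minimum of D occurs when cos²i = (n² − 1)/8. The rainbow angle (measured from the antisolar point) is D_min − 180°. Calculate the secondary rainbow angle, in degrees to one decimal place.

52.7°

cos²i = (1.79560 − 1)/8 = 0.09945; i = arccos(0.31536) = 71.618°.
sin r = sin 71.618°/1.340 = 0.70819; r = 45.088°.
D_min = 2·71.618° − 6·45.088° + 360° = 232.709°.
Rainbow angle = D_min − 180° = 52.709°.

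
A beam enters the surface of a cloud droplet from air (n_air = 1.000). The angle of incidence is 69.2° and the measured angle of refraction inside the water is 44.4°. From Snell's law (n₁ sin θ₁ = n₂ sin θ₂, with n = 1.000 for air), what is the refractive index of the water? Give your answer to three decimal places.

1.336

n = sin θ_i / sin θ_r = sin 69.2° / sin 44.4° = 0.9348 / 0.6997 = 1.3361.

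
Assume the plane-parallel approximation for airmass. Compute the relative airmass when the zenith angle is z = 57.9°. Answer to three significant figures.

1.88

X = sec z = 1/cos 57.9° = 1/0.5314 = 1.8818.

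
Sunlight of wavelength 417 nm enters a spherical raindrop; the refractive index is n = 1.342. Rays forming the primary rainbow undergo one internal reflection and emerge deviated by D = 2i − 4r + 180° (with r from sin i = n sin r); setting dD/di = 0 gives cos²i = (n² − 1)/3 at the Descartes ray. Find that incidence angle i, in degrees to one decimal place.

cos²i = (1.342² − 1)/3 = (1.80096 − 1)/3 = 0.26699.
cos i = 0.51671, so i = 58.888°.

58.9°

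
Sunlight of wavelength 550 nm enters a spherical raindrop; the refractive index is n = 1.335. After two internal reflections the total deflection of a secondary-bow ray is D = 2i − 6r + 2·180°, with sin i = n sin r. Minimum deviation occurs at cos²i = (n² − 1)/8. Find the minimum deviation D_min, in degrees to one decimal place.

231.4°

cos²i = (1.78222 − 1)/8 = 0.09778; i = arccos(0.31269) = 71.778°.
sin r = sin 71.778°/1.335 = 0.71150; r = 45.357°.
D_min = 2·71.778° − 6·45.357° + 360° = 231.414°.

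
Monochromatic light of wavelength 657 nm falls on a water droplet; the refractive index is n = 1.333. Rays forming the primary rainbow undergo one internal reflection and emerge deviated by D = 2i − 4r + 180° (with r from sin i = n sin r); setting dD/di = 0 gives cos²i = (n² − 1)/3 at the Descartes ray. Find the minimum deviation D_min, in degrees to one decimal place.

cos²i = (1.77689 − 1)/3 = 0.25896; i = arccos(0.50888) = 59.410°.
sin r = sin 59.410°/1.333 = 0.64579; r = 40.225°.
D_min = 2·59.410° − 4·40.225° + 180° = 137.922°.

137.9°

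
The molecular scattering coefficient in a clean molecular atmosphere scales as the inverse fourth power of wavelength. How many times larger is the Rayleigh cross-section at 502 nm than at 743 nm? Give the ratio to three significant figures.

4.80

Rayleigh scattering ∝ λ⁻⁴, so the ratio of coefficients is the inverse fourth power of the wavelength ratio.
σ(502)/σ(743) = (743/502)⁴ = (1.4801)⁴ = 4.799.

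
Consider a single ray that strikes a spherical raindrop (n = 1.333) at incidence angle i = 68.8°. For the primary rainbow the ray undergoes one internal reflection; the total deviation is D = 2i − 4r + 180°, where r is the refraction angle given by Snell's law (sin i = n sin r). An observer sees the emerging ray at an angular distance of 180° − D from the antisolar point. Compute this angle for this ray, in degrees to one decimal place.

39.9°

sin r = sin 68.8° / 1.333 = 0.9323/1.333 = 0.6994; r = 44.38°.
D = 2·68.8° − 4·44.38° + 180° = 137.60° − 177.52° + 180° = 140.08°.
Angle from antisolar point = 180° − D = 39.92°.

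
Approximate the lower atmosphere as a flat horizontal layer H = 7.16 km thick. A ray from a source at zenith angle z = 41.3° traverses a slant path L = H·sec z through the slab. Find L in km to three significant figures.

sec z = 1/cos 41.3° = 1.3311.
L = 7.16 × 1.3311 = 9.531 km.

9.53 km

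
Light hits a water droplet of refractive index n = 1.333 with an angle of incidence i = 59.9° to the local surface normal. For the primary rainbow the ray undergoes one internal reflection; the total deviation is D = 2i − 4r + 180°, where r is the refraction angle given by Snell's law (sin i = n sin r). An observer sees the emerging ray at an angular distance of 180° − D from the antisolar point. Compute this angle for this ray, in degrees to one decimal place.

sin r = sin 59.9° / 1.333 = 0.8652/1.333 = 0.6490; r = 40.47°.
D = 2·59.9° − 4·40.47° + 180° = 119.80° − 161.87° + 180° = 137.93°.
Angle from antisolar point = 180° − D = 42.07°.

42.1°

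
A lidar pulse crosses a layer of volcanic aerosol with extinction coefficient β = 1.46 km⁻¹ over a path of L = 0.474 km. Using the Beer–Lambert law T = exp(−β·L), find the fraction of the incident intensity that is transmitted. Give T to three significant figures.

τ = β·L = 1.46 × 0.474 = 0.6920.
T = exp(−0.6920) = 0.5006.

0.501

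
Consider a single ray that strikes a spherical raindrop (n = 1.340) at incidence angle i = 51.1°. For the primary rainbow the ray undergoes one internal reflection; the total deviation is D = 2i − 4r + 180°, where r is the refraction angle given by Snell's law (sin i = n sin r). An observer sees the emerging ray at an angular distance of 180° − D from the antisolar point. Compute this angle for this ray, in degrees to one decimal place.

sin r = sin 51.1° / 1.340 = 0.7782/1.340 = 0.5808; r = 35.51°.
D = 2·51.1° − 4·35.51° + 180° = 102.20° − 142.02° + 180° = 140.18°.
Angle from antisolar point = 180° − D = 39.82°.

39.8°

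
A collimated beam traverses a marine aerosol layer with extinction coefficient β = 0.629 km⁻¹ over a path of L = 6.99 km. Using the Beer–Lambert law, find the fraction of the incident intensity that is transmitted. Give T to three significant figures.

τ = β·L = 0.629 × 6.99 = 4.3967.
T = exp(−4.3967) = 0.0123.

0.0123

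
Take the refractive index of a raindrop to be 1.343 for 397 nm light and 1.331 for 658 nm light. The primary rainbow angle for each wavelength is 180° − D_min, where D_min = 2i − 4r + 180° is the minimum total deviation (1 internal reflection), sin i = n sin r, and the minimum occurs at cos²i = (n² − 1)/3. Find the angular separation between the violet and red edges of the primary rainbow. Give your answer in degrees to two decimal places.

At 397 nm (n = 1.343): cos²i = 0.26788 → i = 58.830°, r = 39.577°, D_min = 139.354°, rainbow angle = 40.646°.
At 658 nm (n = 1.331): cos²i = 0.25719 → i = 59.527°, r = 40.356°, D_min = 137.630°, rainbow angle = 42.370°.
Angular width = |40.646° − 42.370°| = 1.724°.

1.72°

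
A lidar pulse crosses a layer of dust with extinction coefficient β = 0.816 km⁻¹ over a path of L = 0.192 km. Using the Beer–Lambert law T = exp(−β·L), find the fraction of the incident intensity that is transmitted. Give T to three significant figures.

τ = β·L = 0.816 × 0.192 = 0.1567.
T = exp(−0.1567) = 0.8550.

0.855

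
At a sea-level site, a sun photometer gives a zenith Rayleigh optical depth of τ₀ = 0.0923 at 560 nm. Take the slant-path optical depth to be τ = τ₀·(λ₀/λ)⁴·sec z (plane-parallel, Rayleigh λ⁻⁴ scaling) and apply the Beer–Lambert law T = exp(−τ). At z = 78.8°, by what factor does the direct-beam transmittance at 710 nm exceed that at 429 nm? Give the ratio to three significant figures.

3.31

Airmass: sec 78.8° = 5.1484.
τ(710 nm) = 0.0923 × (560/710)⁴ × 5.1484 = 0.0923 × 0.3870 × 5.1484 = 0.1839.
τ(429 nm) = 0.0923 × (560/429)⁴ × 5.1484 = 0.0923 × 2.9035 × 5.1484 = 1.3797.
T(710)/T(429) = exp(τ_B − τ_A) = exp(1.1958) = 3.3063.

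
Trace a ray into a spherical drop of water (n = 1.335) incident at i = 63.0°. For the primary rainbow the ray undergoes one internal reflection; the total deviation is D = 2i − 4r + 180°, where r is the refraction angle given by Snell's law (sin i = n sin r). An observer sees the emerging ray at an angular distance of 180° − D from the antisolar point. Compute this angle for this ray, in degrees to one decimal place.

41.5°

sin r = sin 63.0° / 1.335 = 0.8910/1.335 = 0.6674; r = 41.87°.
D = 2·63.0° − 4·41.87° + 180° = 126.00° − 167.47° + 180° = 138.53°.
Angle from antisolar point = 180° − D = 41.47°.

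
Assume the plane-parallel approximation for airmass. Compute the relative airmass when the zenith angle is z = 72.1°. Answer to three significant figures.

3.25

X = sec z = 1/cos 72.1° = 1/0.3074 = 3.2535.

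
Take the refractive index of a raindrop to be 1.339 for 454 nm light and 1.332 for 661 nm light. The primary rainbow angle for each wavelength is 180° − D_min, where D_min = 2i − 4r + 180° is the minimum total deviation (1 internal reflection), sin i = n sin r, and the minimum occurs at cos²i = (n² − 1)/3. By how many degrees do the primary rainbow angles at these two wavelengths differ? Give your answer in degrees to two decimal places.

At 454 nm (n = 1.339): cos²i = 0.26431 → i = 59.062°, r = 39.834°, D_min = 138.786°, rainbow angle = 41.214°.
At 661 nm (n = 1.332): cos²i = 0.25807 → i = 59.469°, r = 40.290°, D_min = 137.776°, rainbow angle = 42.224°.
Angular width = |41.214° − 42.224°| = 1.010°.

1.01°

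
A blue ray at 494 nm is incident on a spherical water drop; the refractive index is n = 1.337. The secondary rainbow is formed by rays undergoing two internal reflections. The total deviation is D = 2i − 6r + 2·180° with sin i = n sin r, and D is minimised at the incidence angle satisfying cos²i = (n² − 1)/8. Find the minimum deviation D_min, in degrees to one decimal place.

231.9°

cos²i = (1.78757 − 1)/8 = 0.09845; i = arccos(0.31376) = 71.714°.
sin r = sin 71.714°/1.337 = 0.71017; r = 45.249°.
D_min = 2·71.714° − 6·45.249° + 360° = 231.934°.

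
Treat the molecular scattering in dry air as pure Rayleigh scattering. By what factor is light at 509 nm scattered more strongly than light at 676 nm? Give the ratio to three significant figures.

Rayleigh scattering ∝ λ⁻⁴, so the ratio of coefficients is the inverse fourth power of the wavelength ratio.
σ(509)/σ(676) = (676/509)⁴ = (1.3281)⁴ = 3.111.

3.11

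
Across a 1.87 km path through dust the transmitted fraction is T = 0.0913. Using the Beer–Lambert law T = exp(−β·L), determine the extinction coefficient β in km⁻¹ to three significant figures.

1.28 km⁻¹

Beer–Lambert: T = exp(−βL) ⇒ β = −ln(T)/L = −ln(0.0913)/1.87 = 2.3936/1.87 = 1.28 km⁻¹.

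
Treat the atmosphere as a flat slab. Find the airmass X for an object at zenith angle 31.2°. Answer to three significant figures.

X = sec z = 1/cos 31.2° = 1/0.8554 = 1.1691.

1.17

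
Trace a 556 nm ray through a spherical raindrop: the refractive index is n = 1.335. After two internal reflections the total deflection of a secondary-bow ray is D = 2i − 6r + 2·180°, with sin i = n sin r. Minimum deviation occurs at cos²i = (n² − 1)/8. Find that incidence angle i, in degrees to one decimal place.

71.8°

cos²i = (1.335² − 1)/8 = (1.78222 − 1)/8 = 0.09778.
cos i = 0.31269, so i = 71.778°.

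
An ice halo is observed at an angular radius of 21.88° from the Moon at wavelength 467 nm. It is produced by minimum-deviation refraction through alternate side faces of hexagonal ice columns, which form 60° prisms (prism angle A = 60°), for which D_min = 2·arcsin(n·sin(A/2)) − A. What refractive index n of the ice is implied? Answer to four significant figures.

1.311

Rearranging: n = sin((D_min + A)/2) / sin(A/2).
(D_min + A)/2 = (21.88° + 60°)/2 = 40.940°.
n = sin 40.940° / sin 30° = 0.6553 / 0.5000 = 1.3105.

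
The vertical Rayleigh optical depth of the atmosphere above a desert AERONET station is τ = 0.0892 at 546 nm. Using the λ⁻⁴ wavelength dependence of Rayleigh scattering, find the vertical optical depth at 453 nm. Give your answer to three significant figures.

τ(453 nm) = τ(546 nm) × (546/453)⁴ = 0.0892 × (1.2053)⁴ = 0.0892 × 2.1105 = 0.1883.

0.188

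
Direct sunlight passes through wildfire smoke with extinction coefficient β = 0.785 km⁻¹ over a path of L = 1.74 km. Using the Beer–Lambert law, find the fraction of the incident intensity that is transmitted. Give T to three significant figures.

τ = β·L = 0.785 × 1.74 = 1.3659.
T = exp(−1.3659) = 0.2552.

0.255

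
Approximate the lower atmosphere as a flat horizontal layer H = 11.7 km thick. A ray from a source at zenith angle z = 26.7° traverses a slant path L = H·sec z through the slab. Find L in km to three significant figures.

13.1 km

sec z = 1/cos 26.7° = 1.1194.
L = 11.7 × 1.1194 = 13.096 km.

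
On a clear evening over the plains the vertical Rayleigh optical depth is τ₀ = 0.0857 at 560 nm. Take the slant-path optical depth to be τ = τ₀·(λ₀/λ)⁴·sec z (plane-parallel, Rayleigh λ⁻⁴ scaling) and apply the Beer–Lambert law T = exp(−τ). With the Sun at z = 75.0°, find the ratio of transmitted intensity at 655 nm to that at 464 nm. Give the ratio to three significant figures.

1.69

Airmass: sec 75.0° = 3.8637.
τ(655 nm) = 0.0857 × (560/655)⁴ × 3.8637 = 0.0857 × 0.5343 × 3.8637 = 0.1769.
τ(464 nm) = 0.0857 × (560/464)⁴ × 3.8637 = 0.0857 × 2.1217 × 3.8637 = 0.7025.
T(655)/T(464) = exp(τ_B − τ_A) = exp(0.5256) = 1.6915.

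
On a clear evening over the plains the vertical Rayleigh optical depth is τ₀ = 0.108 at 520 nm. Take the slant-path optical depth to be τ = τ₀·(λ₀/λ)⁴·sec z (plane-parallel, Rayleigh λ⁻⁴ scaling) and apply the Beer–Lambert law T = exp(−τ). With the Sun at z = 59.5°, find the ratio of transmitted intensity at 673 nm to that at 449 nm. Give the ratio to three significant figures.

Airmass: sec 59.5° = 1.9703.
τ(673 nm) = 0.108 × (520/673)⁴ × 1.9703 = 0.108 × 0.3564 × 1.9703 = 0.0758.
τ(449 nm) = 0.108 × (520/449)⁴ × 1.9703 = 0.108 × 1.7990 × 1.9703 = 0.3828.
T(673)/T(449) = exp(τ_B − τ_A) = exp(0.3070) = 1.3593.

1.36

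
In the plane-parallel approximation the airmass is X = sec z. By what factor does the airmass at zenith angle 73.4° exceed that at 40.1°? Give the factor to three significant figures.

2.68

X(73.4°)/X(40.1°) = sec 73.4° / sec 40.1° = cos 40.1° / cos 73.4° = 0.7649/0.2857 = 2.6775.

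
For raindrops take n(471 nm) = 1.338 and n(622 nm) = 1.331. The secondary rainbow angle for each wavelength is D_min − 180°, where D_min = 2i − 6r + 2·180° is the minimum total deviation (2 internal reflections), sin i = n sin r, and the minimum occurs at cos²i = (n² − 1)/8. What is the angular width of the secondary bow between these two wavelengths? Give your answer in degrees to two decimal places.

1.83°

At 471 nm (n = 1.338): cos²i = 0.09878 → i = 71.682°, r = 45.195°, D_min = 232.193°, rainbow angle = 52.193°.
At 622 nm (n = 1.331): cos²i = 0.09645 → i = 71.907°, r = 45.575°, D_min = 230.365°, rainbow angle = 50.365°.
Angular width = |52.193° − 50.365°| = 1.828°.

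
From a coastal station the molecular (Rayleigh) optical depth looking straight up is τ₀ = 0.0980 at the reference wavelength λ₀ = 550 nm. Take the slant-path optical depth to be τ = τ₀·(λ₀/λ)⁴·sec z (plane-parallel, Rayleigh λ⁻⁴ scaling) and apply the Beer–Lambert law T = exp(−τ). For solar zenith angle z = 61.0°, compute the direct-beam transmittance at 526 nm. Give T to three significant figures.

sec 61.0° = 2.0627.
τ = 0.0980 × (550/526)⁴ × 2.0627 = 0.0980 × 1.1954 × 2.0627 = 0.2416.
T = exp(−0.2416) = 0.7853.

0.785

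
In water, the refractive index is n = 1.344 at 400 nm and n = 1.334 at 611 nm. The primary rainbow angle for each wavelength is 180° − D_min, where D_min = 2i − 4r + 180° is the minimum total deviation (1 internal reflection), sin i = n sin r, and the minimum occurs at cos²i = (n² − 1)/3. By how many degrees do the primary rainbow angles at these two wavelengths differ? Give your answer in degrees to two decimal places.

At 400 nm (n = 1.344): cos²i = 0.26878 → i = 58.772°, r = 39.512°, D_min = 139.495°, rainbow angle = 40.505°.
At 611 nm (n = 1.334): cos²i = 0.25985 → i = 59.352°, r = 40.159°, D_min = 138.067°, rainbow angle = 41.933°.
Angular width = |40.505° − 41.933°| = 1.428°.

1.43°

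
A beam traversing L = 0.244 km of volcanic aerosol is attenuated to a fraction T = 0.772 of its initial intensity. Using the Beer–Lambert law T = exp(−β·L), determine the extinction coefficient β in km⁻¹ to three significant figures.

Beer–Lambert: T = exp(−βL) ⇒ β = −ln(T)/L = −ln(0.772)/0.244 = 0.2588/0.244 = 1.061 km⁻¹.

1.06 km⁻¹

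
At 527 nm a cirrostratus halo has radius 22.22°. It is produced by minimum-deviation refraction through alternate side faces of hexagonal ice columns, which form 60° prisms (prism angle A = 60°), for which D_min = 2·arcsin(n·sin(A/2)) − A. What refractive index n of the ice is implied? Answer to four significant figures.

Rearranging: n = sin((D_min + A)/2) / sin(A/2).
(D_min + A)/2 = (22.22° + 60°)/2 = 41.110°.
n = sin 41.110° / sin 30° = 0.6575 / 0.5000 = 1.3150.

1.315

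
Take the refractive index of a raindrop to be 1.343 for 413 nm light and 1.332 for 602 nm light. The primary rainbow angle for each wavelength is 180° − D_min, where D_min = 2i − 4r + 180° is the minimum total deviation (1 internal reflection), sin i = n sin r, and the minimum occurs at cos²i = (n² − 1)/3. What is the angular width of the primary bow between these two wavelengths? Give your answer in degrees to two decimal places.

At 413 nm (n = 1.343): cos²i = 0.26788 → i = 58.830°, r = 39.577°, D_min = 139.354°, rainbow angle = 40.646°.
At 602 nm (n = 1.332): cos²i = 0.25807 → i = 59.469°, r = 40.290°, D_min = 137.776°, rainbow angle = 42.224°.
Angular width = |40.646° − 42.224°| = 1.578°.

1.58°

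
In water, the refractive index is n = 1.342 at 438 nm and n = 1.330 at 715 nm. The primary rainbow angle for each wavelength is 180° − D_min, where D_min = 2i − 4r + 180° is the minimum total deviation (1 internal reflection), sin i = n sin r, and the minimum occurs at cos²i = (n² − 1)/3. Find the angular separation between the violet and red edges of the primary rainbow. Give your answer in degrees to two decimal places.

1.73°

At 438 nm (n = 1.342): cos²i = 0.26699 → i = 58.888°, r = 39.641°, D_min = 139.213°, rainbow angle = 40.787°.
At 715 nm (n = 1.330): cos²i = 0.25630 → i = 59.585°, r = 40.422°, D_min = 137.484°, rainbow angle = 42.516°.
Angular width = |40.787° − 42.516°| = 1.729°.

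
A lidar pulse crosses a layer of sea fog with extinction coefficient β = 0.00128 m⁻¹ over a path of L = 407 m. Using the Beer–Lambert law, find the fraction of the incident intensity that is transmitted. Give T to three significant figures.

0.594

τ = β·L = 0.00128 × 407 = 0.5210.
T = exp(−0.5210) = 0.5940.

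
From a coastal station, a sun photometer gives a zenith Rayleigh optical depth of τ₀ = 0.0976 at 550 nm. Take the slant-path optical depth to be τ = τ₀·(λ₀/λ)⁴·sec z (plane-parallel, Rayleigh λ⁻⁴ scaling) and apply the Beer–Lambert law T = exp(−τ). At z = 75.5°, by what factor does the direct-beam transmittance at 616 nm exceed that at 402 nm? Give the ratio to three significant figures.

Airmass: sec 75.5° = 3.9939.
τ(616 nm) = 0.0976 × (550/616)⁴ × 3.9939 = 0.0976 × 0.6355 × 3.9939 = 0.2477.
τ(402 nm) = 0.0976 × (550/402)⁴ × 3.9939 = 0.0976 × 3.5039 × 3.9939 = 1.3658.
T(616)/T(402) = exp(τ_B − τ_A) = exp(1.1181) = 3.0590.

3.06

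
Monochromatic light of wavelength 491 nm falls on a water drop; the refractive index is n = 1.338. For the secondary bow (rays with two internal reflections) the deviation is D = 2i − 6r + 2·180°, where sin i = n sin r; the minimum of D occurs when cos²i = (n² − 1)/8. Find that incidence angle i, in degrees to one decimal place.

71.7°

cos²i = (1.338² − 1)/8 = (1.79024 − 1)/8 = 0.09878.
cos i = 0.31429, so i = 71.682°.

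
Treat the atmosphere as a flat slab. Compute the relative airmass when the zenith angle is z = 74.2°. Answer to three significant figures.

3.67

X = sec z = 1/cos 74.2° = 1/0.2723 = 3.6727.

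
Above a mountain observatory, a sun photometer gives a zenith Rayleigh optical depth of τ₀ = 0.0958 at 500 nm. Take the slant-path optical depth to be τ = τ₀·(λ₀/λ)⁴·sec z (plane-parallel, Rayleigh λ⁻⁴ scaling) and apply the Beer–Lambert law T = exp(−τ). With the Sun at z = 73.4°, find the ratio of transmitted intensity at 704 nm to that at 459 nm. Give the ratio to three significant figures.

Airmass: sec 73.4° = 3.5003.
τ(704 nm) = 0.0958 × (500/704)⁴ × 3.5003 = 0.0958 × 0.2544 × 3.5003 = 0.0853.
τ(459 nm) = 0.0958 × (500/459)⁴ × 3.5003 = 0.0958 × 1.4081 × 3.5003 = 0.4722.
T(704)/T(459) = exp(τ_B − τ_A) = exp(0.3869) = 1.4723.

1.47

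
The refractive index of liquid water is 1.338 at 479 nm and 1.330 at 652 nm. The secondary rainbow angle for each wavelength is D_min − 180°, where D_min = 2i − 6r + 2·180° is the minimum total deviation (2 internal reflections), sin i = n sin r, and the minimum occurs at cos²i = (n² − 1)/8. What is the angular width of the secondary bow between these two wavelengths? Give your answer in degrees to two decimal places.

At 479 nm (n = 1.338): cos²i = 0.09878 → i = 71.682°, r = 45.195°, D_min = 232.193°, rainbow angle = 52.193°.
At 652 nm (n = 1.330): cos²i = 0.09611 → i = 71.940°, r = 45.630°, D_min = 230.101°, rainbow angle = 50.101°.
Angular width = |52.193° − 50.101°| = 2.092°.

2.09°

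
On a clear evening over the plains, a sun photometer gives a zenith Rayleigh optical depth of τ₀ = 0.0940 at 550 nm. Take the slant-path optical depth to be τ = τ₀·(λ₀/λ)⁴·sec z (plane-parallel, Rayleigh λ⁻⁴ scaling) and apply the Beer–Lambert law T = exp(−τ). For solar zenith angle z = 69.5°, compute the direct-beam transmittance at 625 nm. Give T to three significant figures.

sec 69.5° = 2.8555.
τ = 0.0940 × (550/625)⁴ × 2.8555 = 0.0940 × 0.5997 × 2.8555 = 0.1610.
T = exp(−0.1610) = 0.8513.

0.851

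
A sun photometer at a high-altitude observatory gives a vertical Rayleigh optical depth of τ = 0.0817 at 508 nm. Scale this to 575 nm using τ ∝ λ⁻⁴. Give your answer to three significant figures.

τ(575 nm) = τ(508 nm) × (508/575)⁴ = 0.0817 × (0.8835)⁴ = 0.0817 × 0.6092 = 0.0498.

0.0498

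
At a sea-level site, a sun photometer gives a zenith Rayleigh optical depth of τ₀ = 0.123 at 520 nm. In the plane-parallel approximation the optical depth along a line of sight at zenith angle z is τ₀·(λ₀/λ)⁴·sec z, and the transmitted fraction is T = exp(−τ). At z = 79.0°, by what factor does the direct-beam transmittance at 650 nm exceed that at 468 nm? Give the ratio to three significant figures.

Airmass: sec 79.0° = 5.2408.
τ(650 nm) = 0.123 × (520/650)⁴ × 5.2408 = 0.123 × 0.4096 × 5.2408 = 0.2640.
τ(468 nm) = 0.123 × (520/468)⁴ × 5.2408 = 0.123 × 1.5242 × 5.2408 = 0.9825.
T(650)/T(468) = exp(τ_B − τ_A) = exp(0.7185) = 2.0513.

2.05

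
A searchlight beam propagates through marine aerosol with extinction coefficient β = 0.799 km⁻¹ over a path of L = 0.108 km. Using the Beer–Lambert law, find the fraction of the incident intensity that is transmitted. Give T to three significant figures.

0.917

τ = β·L = 0.799 × 0.108 = 0.0863.
T = exp(−0.0863) = 0.9173.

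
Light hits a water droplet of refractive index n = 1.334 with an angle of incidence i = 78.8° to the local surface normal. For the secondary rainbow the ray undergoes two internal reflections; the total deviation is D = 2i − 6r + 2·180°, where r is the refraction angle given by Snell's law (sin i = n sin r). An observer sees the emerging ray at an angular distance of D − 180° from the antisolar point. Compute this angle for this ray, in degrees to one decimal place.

sin r = sin 78.8° / 1.334 = 0.9810/1.334 = 0.7353; r = 47.34°.
D = 2·78.8° − 6·47.34° + 2·180° = 157.60° − 284.02° + 360° = 233.58°.
Angle from antisolar point = D − 180° = 53.58°.

53.6°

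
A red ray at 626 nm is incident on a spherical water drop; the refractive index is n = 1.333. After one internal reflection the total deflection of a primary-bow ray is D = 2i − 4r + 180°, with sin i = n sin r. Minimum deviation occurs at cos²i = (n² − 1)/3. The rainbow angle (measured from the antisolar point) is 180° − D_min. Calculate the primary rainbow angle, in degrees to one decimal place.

cos²i = (1.77689 − 1)/3 = 0.25896; i = arccos(0.50888) = 59.410°.
sin r = sin 59.410°/1.333 = 0.64579; r = 40.225°.
D_min = 2·59.410° − 4·40.225° + 180° = 137.922°.
Rainbow angle = 180° − D_min = 42.078°.

42.1°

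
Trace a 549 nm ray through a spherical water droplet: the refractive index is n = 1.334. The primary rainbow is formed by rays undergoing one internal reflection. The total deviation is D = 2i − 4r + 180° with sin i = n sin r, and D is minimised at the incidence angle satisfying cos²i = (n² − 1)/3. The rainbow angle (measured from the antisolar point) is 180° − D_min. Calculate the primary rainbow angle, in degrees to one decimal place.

41.9°

cos²i = (1.77956 − 1)/3 = 0.25985; i = arccos(0.50976) = 59.352°.
sin r = sin 59.352°/1.334 = 0.64492; r = 40.159°.
D_min = 2·59.352° − 4·40.159° + 180° = 138.067°.
Rainbow angle = 180° − D_min = 41.933°.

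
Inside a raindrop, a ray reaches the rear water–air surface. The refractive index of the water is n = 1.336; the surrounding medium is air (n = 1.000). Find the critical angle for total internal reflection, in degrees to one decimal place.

sin θ_c = n_air / n = 1.000 / 1.336 = 0.7485.
θ_c = arcsin(0.7485) = 48.46°.

48.5°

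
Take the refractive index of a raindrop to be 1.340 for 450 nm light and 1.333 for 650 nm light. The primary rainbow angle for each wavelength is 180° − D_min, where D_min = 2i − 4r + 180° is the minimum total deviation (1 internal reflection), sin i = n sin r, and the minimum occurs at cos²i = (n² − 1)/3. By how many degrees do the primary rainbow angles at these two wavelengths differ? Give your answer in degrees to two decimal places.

At 450 nm (n = 1.340): cos²i = 0.26520 → i = 59.004°, r = 39.770°, D_min = 138.929°, rainbow angle = 41.071°.
At 650 nm (n = 1.333): cos²i = 0.25896 → i = 59.410°, r = 40.225°, D_min = 137.922°, rainbow angle = 42.078°.
Angular width = |41.071° − 42.078°| = 1.007°.

1.01°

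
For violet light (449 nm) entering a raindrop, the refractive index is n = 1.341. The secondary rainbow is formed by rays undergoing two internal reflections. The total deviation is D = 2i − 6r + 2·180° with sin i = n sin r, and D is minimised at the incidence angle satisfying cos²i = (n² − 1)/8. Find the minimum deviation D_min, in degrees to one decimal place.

233.0°

cos²i = (1.79828 − 1)/8 = 0.09979; i = arccos(0.31589) = 71.586°.
sin r = sin 71.586°/1.341 = 0.70753; r = 45.034°.
D_min = 2·71.586° − 6·45.034° + 360° = 232.966°.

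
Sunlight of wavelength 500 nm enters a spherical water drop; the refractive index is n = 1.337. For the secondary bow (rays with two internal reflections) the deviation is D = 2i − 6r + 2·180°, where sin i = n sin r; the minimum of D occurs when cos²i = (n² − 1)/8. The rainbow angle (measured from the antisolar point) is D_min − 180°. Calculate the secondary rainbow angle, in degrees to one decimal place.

51.9°

cos²i = (1.78757 − 1)/8 = 0.09845; i = arccos(0.31376) = 71.714°.
sin r = sin 71.714°/1.337 = 0.71017; r = 45.249°.
D_min = 2·71.714° − 6·45.249° + 360° = 231.934°.
Rainbow angle = D_min − 180° = 51.934°.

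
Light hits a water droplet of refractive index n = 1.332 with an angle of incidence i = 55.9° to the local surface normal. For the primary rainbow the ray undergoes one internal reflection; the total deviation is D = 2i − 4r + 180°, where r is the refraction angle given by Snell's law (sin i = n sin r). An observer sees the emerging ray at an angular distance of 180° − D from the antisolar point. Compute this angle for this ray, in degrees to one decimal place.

42.0°

sin r = sin 55.9° / 1.332 = 0.8281/1.332 = 0.6217; r = 38.44°.
D = 2·55.9° − 4·38.44° + 180° = 111.80° − 153.75° + 180° = 138.05°.
Angle from antisolar point = 180° − D = 41.95°.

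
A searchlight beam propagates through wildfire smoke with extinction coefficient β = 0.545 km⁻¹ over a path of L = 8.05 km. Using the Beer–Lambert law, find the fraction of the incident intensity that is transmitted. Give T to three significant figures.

τ = β·L = 0.545 × 8.05 = 4.3873.
T = exp(−4.3873) = 0.0124.

0.0124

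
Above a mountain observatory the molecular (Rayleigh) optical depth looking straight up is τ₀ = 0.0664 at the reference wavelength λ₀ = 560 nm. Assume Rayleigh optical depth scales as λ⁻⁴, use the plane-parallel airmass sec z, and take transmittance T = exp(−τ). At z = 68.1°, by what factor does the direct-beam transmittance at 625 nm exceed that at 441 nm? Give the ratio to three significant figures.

1.42

Airmass: sec 68.1° = 2.6811.
τ(625 nm) = 0.0664 × (560/625)⁴ × 2.6811 = 0.0664 × 0.6445 × 2.6811 = 0.1147.
τ(441 nm) = 0.0664 × (560/441)⁴ × 2.6811 = 0.0664 × 2.6001 × 2.6811 = 0.4629.
T(625)/T(441) = exp(τ_B − τ_A) = exp(0.3481) = 1.4164.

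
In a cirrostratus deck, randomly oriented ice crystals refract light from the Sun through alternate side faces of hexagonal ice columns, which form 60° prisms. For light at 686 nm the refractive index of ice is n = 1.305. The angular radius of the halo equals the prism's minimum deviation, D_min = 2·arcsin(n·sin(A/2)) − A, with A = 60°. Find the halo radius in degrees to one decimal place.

21.5°

n·sin(A/2) = 1.305 × sin 30° = 1.305 × 0.5000 = 0.6525.
D_min = 2·arcsin(0.6525) − 60° = 2 × 40.730° − 60° = 21.461°.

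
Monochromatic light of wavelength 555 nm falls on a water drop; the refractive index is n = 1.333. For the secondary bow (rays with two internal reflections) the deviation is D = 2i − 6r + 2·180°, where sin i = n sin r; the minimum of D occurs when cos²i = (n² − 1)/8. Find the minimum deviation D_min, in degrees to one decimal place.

cos²i = (1.77689 − 1)/8 = 0.09711; i = arccos(0.31163) = 71.843°.
sin r = sin 71.843°/1.333 = 0.71283; r = 45.466°.
D_min = 2·71.843° − 6·45.466° + 360° = 230.891°.

230.9°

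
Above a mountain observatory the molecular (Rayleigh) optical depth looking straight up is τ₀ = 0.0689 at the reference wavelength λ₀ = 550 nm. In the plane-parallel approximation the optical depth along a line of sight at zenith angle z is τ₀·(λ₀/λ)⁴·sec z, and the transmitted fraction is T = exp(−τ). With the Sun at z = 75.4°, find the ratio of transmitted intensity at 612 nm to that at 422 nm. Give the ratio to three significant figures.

Airmass: sec 75.4° = 3.9672.
τ(612 nm) = 0.0689 × (550/612)⁴ × 3.9672 = 0.0689 × 0.6523 × 3.9672 = 0.1783.
τ(422 nm) = 0.0689 × (550/422)⁴ × 3.9672 = 0.0689 × 2.8854 × 3.9672 = 0.7887.
T(612)/T(422) = exp(τ_B − τ_A) = exp(0.6104) = 1.8411.

1.84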